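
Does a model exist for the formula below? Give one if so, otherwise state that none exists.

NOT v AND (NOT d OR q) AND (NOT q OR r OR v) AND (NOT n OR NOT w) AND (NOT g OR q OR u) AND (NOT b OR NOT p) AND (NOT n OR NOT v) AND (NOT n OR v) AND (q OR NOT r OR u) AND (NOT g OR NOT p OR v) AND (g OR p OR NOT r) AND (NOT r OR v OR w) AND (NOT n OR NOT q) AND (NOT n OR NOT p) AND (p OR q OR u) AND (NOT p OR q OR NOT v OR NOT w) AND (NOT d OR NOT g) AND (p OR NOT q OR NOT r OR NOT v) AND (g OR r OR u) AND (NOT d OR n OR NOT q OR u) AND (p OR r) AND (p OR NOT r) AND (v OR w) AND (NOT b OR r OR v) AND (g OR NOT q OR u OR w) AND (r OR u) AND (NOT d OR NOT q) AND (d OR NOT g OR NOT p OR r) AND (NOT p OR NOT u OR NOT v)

Unit clause (NOT v) forces v = False.
In (NOT n OR v) only NOT n is left, so n = False.
In (v OR w) only w is left, so w = True.
Set r = True.
  then (p OR NOT r) forces p = True.
  then (NOT b OR NOT p) forces b = False.
  then (NOT g OR NOT p OR v) forces g = False.
Set q = True.
  then (NOT d OR NOT q) forces d = False.
Set u = False.
All clauses satisfied.

r: True, b: False, n: False, q: True, p: True, d: False, g: False, w: True, v: False, u: False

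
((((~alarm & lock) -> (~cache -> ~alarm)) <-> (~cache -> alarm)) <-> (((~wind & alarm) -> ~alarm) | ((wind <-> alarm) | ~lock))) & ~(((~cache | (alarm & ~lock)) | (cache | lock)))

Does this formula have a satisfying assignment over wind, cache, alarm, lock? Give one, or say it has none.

The conjunct ~(((~cache | (alarm & ~lock)) | (cache | lock))) is unsatisfiable on its own:
  cache=F, alarm=F, lock=F: evaluates to False.
  cache=F, alarm=F, lock=T: evaluates to False.
  cache=F, alarm=T, lock=F: evaluates to False.
  cache=F, alarm=T, lock=T: evaluates to False.
  cache=T, alarm=F, lock=F: evaluates to False.
  cache=T, alarm=F, lock=T: evaluates to False.
  cache=T, alarm=T, lock=F: evaluates to False.
  cache=T, alarm=T, lock=T: evaluates to False.
So the whole conjunction is unsatisfiable.

No satisfying assignment exists.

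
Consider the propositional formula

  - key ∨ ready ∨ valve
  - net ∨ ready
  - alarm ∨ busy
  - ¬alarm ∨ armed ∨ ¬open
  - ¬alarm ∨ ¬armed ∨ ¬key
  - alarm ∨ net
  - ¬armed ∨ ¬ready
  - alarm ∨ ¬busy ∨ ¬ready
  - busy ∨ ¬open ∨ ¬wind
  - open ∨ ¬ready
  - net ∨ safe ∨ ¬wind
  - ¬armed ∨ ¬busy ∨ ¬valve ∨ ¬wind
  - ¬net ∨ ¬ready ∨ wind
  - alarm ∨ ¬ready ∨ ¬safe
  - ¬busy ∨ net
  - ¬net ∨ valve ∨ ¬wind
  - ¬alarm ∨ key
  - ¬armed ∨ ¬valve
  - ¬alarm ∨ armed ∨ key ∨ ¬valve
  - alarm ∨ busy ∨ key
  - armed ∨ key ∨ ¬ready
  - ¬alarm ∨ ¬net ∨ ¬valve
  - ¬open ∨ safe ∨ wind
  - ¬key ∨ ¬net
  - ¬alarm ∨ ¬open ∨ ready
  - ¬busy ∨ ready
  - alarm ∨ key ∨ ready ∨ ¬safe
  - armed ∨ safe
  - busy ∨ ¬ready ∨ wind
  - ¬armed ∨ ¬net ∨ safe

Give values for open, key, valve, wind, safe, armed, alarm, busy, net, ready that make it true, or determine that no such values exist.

Case alarm = True:
  (¬alarm ∨ key) forces key = True.
  (¬alarm ∨ ¬armed ∨ ¬key) forces armed = False.
  (¬alarm ∨ armed ∨ ¬open) forces open = False.
  (open ∨ ¬ready) forces ready = False.
  (net ∨ ready) forces net = True.
  Clause (¬key ∨ ¬net) is falsified — contradiction.
Case alarm = False:
  (alarm ∨ busy) forces busy = True.
  (alarm ∨ net) forces net = True.
  (alarm ∨ ¬busy ∨ ¬ready) forces ready = False.
  Clause (¬busy ∨ ready) is falsified — contradiction.
Both cases fail, so the formula is unsatisfiable.

No satisfying assignment exists.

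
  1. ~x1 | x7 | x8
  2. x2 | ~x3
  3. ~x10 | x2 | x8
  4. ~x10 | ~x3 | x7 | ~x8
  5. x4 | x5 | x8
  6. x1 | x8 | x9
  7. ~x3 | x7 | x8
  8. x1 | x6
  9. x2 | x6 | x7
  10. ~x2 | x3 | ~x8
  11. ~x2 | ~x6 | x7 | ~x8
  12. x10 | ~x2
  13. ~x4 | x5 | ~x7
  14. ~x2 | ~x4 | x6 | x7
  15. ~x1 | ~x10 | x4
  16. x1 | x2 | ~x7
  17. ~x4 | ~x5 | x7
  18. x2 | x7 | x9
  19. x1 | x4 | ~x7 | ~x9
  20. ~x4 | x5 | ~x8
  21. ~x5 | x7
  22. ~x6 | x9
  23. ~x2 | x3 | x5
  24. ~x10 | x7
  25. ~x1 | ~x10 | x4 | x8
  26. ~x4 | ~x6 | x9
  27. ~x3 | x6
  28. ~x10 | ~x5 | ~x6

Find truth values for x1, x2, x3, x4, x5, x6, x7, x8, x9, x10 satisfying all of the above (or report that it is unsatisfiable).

Set x1 = True.
Set x2 = False.
  then (x2 | ~x3) forces x3 = False.
Set x4 = False.
  then (~x1 | ~x10 | x4) forces x10 = False.
Set x5 = True.
  then (~x5 | x7) forces x7 = True.
Set x6 = False.
Set x8 = False.
Set x9 = False.
All clauses satisfied.

x1 = True, x2 = False, x3 = False, x4 = False, x5 = True, x6 = False, x7 = True, x8 = False, x9 = False, x10 = False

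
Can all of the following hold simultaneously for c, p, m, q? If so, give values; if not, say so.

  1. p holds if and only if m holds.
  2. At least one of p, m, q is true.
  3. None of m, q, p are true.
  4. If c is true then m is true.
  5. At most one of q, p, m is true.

UNSATISFIABLE

Case q = True:
  Constraint (3) is violated (q=T) — contradiction.
Case q = False:
  (3) forces m = False.
  (1) with m=F forces p = False.
  Constraint (2) is violated (p=F, m=F, q=F) — contradiction.
Both cases fail — unsatisfiable.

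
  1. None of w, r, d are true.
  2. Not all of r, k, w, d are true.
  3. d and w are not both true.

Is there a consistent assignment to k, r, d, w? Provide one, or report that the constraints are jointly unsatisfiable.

k = False; r = False; d = False; w = False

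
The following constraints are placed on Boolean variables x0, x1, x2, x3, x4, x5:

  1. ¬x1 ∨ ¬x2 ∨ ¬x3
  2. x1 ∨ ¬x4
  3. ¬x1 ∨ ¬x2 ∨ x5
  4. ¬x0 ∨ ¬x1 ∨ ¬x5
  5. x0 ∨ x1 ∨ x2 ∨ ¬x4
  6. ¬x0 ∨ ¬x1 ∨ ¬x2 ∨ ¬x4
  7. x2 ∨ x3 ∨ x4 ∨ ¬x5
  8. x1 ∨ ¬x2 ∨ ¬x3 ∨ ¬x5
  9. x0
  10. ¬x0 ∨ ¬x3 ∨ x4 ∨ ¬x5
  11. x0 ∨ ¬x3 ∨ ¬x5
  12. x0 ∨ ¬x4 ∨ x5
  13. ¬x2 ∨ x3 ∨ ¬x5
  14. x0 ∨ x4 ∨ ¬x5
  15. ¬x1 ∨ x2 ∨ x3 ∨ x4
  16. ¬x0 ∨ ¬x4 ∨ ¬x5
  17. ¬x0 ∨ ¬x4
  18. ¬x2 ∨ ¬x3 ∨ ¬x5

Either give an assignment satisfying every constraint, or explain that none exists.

x0=T; x1=F; x2=F; x3=T; x4=F; x5=F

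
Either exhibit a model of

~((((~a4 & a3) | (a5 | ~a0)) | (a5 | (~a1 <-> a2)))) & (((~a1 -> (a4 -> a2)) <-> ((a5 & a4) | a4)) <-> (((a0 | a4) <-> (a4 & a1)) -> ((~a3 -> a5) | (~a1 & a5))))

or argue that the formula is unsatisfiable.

a0: True, a1: True, a2: True, a3: True, a4: True, a5: False

  ~((((~a4 & a3) | (a5 | ~a0)) | (a5 | (~a1 <-> a2)))) = True
    ((~a4 & a3) | (a5 | ~a0)) | (a5 | (~a1 <-> a2)) = False
      (~a4 & a3) | (a5 | ~a0) = False
        ~a4 & a3 = False
          ~a4 = False
        a5 | ~a0 = False
          ~a0 = False
      a5 | (~a1 <-> a2) = False
        ~a1 <-> a2 = False
          ~a1 = False
  ((~a1 -> (a4 -> a2)) <-> ((a5 & a4) | a4)) <-> (((a0 | a4) <-> (a4 & a1)) -> ((~a3 -> a5) | (~a1 & a5))) = True
    (~a1 -> (a4 -> a2)) <-> ((a5 & a4) | a4) = True
      ~a1 -> (a4 -> a2) = True
        ~a1 = False
        a4 -> a2 = True
      (a5 & a4) | a4 = True
        a5 & a4 = False
    ((a0 | a4) <-> (a4 & a1)) -> ((~a3 -> a5) | (~a1 & a5)) = True
      (a0 | a4) <-> (a4 & a1) = True
        a0 | a4 = True
        a4 & a1 = True
      (~a3 -> a5) | (~a1 & a5) = True
        ~a3 -> a5 = True
          ~a3 = False
        ~a1 & a5 = False
          ~a1 = False
Both conjuncts True, so the formula holds.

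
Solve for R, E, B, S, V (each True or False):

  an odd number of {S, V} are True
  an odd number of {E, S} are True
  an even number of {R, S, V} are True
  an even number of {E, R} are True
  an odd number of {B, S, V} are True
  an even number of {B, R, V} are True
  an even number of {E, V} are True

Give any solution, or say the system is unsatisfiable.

R: True, E: True, B: False, S: False, V: True

{S, V}: 1 true → odd ✓
{E, S}: 1 true → odd ✓
{R, S, V}: 2 true → even ✓
{E, R}: 2 true → even ✓
{B, S, V}: 1 true → odd ✓
{B, R, V}: 2 true → even ✓
{E, V}: 2 true → even ✓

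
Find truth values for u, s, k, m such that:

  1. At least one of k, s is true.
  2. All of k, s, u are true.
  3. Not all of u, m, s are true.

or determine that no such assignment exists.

u=T, s=T, k=T, m=F

  (1) {k, s}: 2 true — at least one ✓
  (2) {k, s, u}: all 3 true ✓
  (3) {u, m, s}: 2/3 true — not all ✓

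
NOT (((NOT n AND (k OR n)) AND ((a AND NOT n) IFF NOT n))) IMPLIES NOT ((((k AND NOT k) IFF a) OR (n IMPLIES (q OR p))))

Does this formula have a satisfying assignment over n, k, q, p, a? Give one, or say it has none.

n = False, k = True, q = True, p = True, a = True

  NOT (((NOT n AND (k OR n)) AND ((a AND NOT n) IFF NOT n))) IMPLIES NOT ((((k AND NOT k) IFF a) OR (n IMPLIES (q OR p)))) = True
    NOT (((NOT n AND (k OR n)) AND ((a AND NOT n) IFF NOT n))) = False
      (NOT n AND (k OR n)) AND ((a AND NOT n) IFF NOT n) = True
        NOT n AND (k OR n) = True
          NOT n = True
          k OR n = True
        (a AND NOT n) IFF NOT n = True
          a AND NOT n = True
            NOT n = True
          NOT n = True
    NOT ((((k AND NOT k) IFF a) OR (n IMPLIES (q OR p)))) = False
      ((k AND NOT k) IFF a) OR (n IMPLIES (q OR p)) = True
        (k AND NOT k) IFF a = False
          k AND NOT k = False
            NOT k = False
        n IMPLIES (q OR p) = True
          q OR p = True
The formula evaluates to True.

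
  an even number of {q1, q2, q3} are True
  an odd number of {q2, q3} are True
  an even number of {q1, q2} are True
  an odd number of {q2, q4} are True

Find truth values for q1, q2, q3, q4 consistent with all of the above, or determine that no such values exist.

q1: True, q2: True, q3: False, q4: False

{q1, q2, q3}: 2 true → even ✓
{q2, q3}: 1 true → odd ✓
{q1, q2}: 2 true → even ✓
{q2, q4}: 1 true → odd ✓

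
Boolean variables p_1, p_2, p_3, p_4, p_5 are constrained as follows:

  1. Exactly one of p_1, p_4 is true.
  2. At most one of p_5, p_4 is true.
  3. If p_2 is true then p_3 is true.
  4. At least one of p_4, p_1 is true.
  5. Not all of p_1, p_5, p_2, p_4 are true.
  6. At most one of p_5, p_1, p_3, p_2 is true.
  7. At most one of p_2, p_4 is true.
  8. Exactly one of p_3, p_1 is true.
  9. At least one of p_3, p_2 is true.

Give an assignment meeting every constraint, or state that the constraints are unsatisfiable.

p_1 = False; p_2 = False; p_3 = True; p_4 = True; p_5 = False

  (1) {p_1, p_4}: 1 true — exactly one ✓
  (2) {p_5, p_4}: 1 true — at most one ✓
  (3) p_2=F ⇒ p_3: vacuous ✓
  (4) {p_4, p_1}: 1 true — at least one ✓
  (5) {p_1, p_5, p_2, p_4}: 1/4 true — not all ✓
  (6) {p_5, p_1, p_3, p_2}: 1 true — at most one ✓
  (7) {p_2, p_4}: 1 true — at most one ✓
  (8) {p_3, p_1}: 1 true — exactly one ✓
  (9) {p_3, p_2}: 1 true — at least one ✓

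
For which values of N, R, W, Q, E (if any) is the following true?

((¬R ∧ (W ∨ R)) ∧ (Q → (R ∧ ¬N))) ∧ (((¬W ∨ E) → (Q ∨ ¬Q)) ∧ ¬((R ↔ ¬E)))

N: True; R: False; W: True; Q: False; E: False

  (¬R ∧ (W ∨ R)) ∧ (Q → (R ∧ ¬N)) = True
    ¬R ∧ (W ∨ R) = True
      ¬R = True
      W ∨ R = True
    Q → (R ∧ ¬N) = True
      R ∧ ¬N = False
        ¬N = False
  ((¬W ∨ E) → (Q ∨ ¬Q)) ∧ ¬((R ↔ ¬E)) = True
    (¬W ∨ E) → (Q ∨ ¬Q) = True
      ¬W ∨ E = False
        ¬W = False
      Q ∨ ¬Q = True
        ¬Q = True
    ¬((R ↔ ¬E)) = True
      R ↔ ¬E = False
        ¬E = True
Both conjuncts True, so the formula holds.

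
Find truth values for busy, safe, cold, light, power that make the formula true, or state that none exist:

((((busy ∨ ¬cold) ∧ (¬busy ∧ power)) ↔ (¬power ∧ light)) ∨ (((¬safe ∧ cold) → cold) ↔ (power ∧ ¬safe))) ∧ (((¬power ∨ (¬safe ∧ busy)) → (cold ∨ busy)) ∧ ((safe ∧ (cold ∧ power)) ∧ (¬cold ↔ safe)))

Case cold = True: the formula simplifies to (((busy ∧ (¬busy ∧ power)) ↔ (¬power ∧ light)) ∨ (power ∧ ¬safe)) ∧ ((safe ∧ power) ∧ ¬safe).
  safe = True: the conjunct ¬safe is False.
  safe = False: the conjunct safe is False.
Case cold = False: the conjunct cold is False.
Both cases fail — unsatisfiable.

UNSATISFIABLE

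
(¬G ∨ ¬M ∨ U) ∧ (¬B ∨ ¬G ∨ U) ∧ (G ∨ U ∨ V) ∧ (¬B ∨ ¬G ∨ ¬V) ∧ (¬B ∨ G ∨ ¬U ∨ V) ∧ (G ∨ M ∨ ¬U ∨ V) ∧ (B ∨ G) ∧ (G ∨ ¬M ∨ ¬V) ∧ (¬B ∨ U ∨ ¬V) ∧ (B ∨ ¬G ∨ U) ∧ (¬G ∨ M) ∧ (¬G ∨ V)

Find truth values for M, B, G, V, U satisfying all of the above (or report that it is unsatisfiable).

M=F, B=T, G=F, V=T, U=T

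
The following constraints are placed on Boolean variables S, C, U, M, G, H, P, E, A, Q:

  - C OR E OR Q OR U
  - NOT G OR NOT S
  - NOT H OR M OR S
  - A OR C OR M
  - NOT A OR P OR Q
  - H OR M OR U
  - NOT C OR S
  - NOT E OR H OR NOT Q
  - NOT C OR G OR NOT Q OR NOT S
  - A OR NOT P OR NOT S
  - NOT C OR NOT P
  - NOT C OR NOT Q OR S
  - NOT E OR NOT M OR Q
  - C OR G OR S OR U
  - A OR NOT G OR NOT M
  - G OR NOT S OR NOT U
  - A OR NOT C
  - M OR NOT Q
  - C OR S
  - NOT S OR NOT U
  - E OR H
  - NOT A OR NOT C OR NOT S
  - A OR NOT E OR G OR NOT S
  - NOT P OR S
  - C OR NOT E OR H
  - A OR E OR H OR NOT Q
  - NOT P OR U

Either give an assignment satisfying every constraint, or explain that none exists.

S = True; C = False; U = False; M = True; G = False; H = True; P = False; E = False; A = False; Q = True

Try S = False:
  (NOT C OR S) forces C = False.
  clause (C OR S) is falsified — backtrack.
So S = True.
  then (NOT G OR NOT S) forces G = False.
  then (G OR NOT S OR NOT U) forces U = False.
  then (NOT P OR U) forces P = False.
Set C = False.
Set M = True.
Try H = False:
  (E OR H) forces E = True.
  clause (C OR NOT E OR H) is falsified — backtrack.
So H = True.
Set E = False.
  then (C OR E OR Q OR U) forces Q = True.
Set A = False.
All clauses satisfied.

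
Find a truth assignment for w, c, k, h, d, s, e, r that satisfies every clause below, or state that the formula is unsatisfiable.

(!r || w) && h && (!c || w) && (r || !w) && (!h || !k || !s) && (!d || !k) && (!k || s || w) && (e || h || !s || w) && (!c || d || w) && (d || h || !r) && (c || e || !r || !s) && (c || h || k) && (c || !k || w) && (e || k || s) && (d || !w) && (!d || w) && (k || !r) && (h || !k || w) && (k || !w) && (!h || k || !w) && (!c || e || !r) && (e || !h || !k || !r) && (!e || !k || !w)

Unit clause (h) forces h = True.
Try w = True:
  (r || !w) forces r = True.
  (d || !w) forces d = True.
  (!d || !k) forces k = False.
  clause (k || !r) is falsified — backtrack.
So w = False.
  then (!r || w) forces r = False.
  then (!c || w) forces c = False.
  then (c || !k || w) forces k = False.
  then (!d || w) forces d = False.
Set s = True.
Set e = False.
All clauses satisfied.

w=F, c=F, k=F, h=T, d=F, s=T, e=F, r=F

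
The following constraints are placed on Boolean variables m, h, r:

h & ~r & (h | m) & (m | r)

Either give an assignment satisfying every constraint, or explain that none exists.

Unit clause (h) forces h = True.
Unit clause (~r) forces r = False.
In (m | r) only m is left, so m = True.
All clauses satisfied.

m=T; h=T; r=F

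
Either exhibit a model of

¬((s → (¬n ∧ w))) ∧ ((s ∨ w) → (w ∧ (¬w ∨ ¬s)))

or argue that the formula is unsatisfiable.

Case s = True: the formula simplifies to ¬((¬n ∧ w)) ∧ (w ∧ ¬w).
  w = True: the conjunct ¬w is False.
  w = False: the conjunct w is False.
Case s = False: the conjunct ¬((s → (¬n ∧ w))) becomes ¬((False → (¬n ∧ w))) = False.
Both cases fail — unsatisfiable.

UNSATISFIABLE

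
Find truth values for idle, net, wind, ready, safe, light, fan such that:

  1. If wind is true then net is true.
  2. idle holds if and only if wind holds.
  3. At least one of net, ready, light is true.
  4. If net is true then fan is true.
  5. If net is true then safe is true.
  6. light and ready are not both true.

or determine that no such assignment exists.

idle = False, net = False, wind = False, ready = True, safe = False, light = False, fan = True

  (1) wind=F ⇒ net: vacuous ✓
  (2) idle=F, wind=F — same ✓
  (3) {net, ready, light}: 1 true — at least one ✓
  (4) net=F ⇒ fan: vacuous ✓
  (5) net=F ⇒ safe: vacuous ✓
  (6) light=F, ready=T — not both ✓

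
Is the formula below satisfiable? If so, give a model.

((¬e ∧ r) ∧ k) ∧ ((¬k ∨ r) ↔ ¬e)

k=T; e=F; r=T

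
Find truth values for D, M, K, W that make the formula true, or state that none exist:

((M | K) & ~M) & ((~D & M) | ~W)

D = True, M = False, K = True, W = False

  (M | K) & ~M = True
    M | K = True
    ~M = True
  (~D & M) | ~W = True
    ~D & M = False
      ~D = False
    ~W = True
Both conjuncts True, so the formula holds.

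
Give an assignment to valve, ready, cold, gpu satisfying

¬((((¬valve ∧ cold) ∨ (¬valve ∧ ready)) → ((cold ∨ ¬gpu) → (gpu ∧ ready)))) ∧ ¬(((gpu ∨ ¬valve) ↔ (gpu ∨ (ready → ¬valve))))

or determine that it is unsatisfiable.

Case valve = True: the conjunct ¬((((¬valve ∧ cold) ∨ (¬valve ∧ ready)) → ((cold ∨ ¬gpu) → (gpu ∧ ready)))) becomes ¬((False → ((cold ∨ ¬gpu) → (gpu ∧ ready)))) = False.
Case valve = False: the conjunct ¬(((gpu ∨ ¬valve) ↔ (gpu ∨ (ready → ¬valve)))) becomes ¬((True ↔ True)) = False.
Both cases fail — unsatisfiable.

UNSATISFIABLE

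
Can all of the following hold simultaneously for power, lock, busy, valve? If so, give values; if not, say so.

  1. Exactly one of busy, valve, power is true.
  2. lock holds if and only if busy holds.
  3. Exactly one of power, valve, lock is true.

power=T, lock=F, busy=F, valve=F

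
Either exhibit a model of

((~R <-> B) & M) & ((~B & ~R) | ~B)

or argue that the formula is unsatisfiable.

R = True, B = False, M = True

  (~R <-> B) & M = True
    ~R <-> B = True
      ~R = False
  (~B & ~R) | ~B = True
    ~B & ~R = False
      ~B = True
      ~R = False
    ~B = True
Both conjuncts True, so the formula holds.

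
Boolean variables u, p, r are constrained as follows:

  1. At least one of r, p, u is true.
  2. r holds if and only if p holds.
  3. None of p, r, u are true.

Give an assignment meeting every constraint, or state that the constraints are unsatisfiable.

Case u = True:
  Constraint (3) is violated (u=T) — contradiction.
Case u = False:
  (3) forces p = False.
  (1) with p=F, u=F forces r = True.
  Constraint (2) is violated (r=T, p=F) — contradiction.
Both cases fail — unsatisfiable.

No satisfying assignment exists.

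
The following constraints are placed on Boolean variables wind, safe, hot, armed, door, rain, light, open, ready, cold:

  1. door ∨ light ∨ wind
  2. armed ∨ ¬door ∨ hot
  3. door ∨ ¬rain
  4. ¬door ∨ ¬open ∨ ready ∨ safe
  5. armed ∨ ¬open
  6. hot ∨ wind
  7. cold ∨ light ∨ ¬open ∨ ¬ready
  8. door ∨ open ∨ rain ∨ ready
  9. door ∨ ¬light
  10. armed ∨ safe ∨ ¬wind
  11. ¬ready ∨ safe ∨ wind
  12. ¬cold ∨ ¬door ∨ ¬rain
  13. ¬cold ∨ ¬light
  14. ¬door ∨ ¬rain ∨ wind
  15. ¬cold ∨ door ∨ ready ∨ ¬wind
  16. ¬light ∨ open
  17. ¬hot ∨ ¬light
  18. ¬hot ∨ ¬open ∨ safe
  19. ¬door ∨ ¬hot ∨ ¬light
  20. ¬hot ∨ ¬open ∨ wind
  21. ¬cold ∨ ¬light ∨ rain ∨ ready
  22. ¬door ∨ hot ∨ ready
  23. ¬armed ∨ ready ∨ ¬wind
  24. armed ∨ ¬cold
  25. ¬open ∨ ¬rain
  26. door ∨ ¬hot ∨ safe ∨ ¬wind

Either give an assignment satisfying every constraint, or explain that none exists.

wind=F, safe=F, hot=T, armed=F, door=T, rain=F, light=F, open=F, ready=F, cold=F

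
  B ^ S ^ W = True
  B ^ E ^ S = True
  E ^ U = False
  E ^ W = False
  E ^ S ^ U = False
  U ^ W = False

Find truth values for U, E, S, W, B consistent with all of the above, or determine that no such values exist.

U: False; E: False; S: False; W: False; B: True

B ^ S ^ W = T ^ F ^ F = True ✓
B ^ E ^ S = T ^ F ^ F = True ✓
E ^ U = F ^ F = False ✓
E ^ W = F ^ F = False ✓
E ^ S ^ U = F ^ F ^ F = False ✓
U ^ W = F ^ F = False ✓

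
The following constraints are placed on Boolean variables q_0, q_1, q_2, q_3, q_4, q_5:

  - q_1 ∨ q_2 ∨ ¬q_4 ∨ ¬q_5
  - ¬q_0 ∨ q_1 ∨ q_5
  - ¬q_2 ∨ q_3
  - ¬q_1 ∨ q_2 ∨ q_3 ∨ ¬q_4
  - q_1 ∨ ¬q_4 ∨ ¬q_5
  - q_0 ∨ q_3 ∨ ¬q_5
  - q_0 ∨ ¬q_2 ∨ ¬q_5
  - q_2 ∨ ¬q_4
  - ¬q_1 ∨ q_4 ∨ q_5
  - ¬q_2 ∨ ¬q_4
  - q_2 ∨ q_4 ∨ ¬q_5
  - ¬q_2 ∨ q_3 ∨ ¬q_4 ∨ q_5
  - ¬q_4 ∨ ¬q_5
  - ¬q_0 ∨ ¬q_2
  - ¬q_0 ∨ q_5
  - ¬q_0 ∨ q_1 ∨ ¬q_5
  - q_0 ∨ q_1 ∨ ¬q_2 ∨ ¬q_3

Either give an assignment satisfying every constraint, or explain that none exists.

q_0 = False, q_1 = False, q_2 = False, q_3 = False, q_4 = False, q_5 = False

Try q_0 = True:
  (¬q_0 ∨ ¬q_2) forces q_2 = False.
  (q_2 ∨ ¬q_4) forces q_4 = False.
  (q_2 ∨ q_4 ∨ ¬q_5) forces q_5 = False.
  clause (¬q_0 ∨ q_5) is falsified — backtrack.
So q_0 = False.
Set q_1 = False.
Set q_2 = False.
  then (q_2 ∨ ¬q_4) forces q_4 = False.
  then (q_2 ∨ q_4 ∨ ¬q_5) forces q_5 = False.
Set q_3 = False.
All clauses satisfied.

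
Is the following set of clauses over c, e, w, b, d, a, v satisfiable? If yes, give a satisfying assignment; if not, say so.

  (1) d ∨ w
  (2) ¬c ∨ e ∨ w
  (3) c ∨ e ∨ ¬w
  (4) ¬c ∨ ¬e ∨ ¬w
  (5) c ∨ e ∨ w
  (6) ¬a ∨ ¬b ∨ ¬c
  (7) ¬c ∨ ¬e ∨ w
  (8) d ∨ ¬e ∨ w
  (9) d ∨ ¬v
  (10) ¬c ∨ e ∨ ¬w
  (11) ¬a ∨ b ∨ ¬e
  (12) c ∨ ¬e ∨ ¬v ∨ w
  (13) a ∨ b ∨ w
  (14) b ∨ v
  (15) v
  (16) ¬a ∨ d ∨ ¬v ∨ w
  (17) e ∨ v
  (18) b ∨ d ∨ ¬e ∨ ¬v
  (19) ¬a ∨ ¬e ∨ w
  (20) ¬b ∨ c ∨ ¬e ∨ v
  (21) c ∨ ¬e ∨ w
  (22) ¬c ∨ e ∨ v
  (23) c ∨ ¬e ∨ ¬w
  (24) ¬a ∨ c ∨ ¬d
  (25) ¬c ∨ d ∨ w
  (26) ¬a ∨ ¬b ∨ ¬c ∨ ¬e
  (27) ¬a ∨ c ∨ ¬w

Case e = True:
  (v) forces v = True.
  (d ∨ ¬v) forces d = True.
  If c = True:
    (¬c ∨ ¬e ∨ ¬w) forces w = False.
    clause (¬c ∨ ¬e ∨ w) is falsified.
  If c = False:
    (c ∨ ¬e ∨ ¬v ∨ w) forces w = True.
    clause (c ∨ ¬e ∨ ¬w) is falsified.
  Every sub-case reaches a contradiction.
Case e = False:
  (v) forces v = True.
  (d ∨ ¬v) forces d = True.
  If c = True:
    (¬c ∨ e ∨ w) forces w = True.
    clause (¬c ∨ e ∨ ¬w) is falsified.
  If c = False:
    (c ∨ e ∨ ¬w) forces w = False.
    clause (c ∨ e ∨ w) is falsified.
  Every sub-case reaches a contradiction.
Both cases fail, so the formula is unsatisfiable.

Unsatisfiable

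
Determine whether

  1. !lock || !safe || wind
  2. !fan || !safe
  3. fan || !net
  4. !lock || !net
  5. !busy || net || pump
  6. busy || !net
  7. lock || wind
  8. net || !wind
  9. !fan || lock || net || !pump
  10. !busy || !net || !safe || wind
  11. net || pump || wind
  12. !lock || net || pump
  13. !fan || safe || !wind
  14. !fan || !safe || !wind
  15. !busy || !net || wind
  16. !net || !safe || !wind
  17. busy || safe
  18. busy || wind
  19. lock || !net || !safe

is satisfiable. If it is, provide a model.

Set fan = False.
  then (fan || !net) forces net = False.
  then (net || !wind) forces wind = False.
  then (net || pump || wind) forces pump = True.
  then (busy || wind) forces busy = True.
  then (lock || wind) forces lock = True.
  then (!lock || !safe || wind) forces safe = False.
All clauses satisfied.

fan: False, wind: False, lock: True, safe: False, net: False, pump: True, busy: True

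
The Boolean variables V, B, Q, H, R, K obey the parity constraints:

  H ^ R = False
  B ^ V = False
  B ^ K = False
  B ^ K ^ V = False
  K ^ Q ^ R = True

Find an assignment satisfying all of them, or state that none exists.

V = False, B = False, Q = True, H = False, R = False, K = False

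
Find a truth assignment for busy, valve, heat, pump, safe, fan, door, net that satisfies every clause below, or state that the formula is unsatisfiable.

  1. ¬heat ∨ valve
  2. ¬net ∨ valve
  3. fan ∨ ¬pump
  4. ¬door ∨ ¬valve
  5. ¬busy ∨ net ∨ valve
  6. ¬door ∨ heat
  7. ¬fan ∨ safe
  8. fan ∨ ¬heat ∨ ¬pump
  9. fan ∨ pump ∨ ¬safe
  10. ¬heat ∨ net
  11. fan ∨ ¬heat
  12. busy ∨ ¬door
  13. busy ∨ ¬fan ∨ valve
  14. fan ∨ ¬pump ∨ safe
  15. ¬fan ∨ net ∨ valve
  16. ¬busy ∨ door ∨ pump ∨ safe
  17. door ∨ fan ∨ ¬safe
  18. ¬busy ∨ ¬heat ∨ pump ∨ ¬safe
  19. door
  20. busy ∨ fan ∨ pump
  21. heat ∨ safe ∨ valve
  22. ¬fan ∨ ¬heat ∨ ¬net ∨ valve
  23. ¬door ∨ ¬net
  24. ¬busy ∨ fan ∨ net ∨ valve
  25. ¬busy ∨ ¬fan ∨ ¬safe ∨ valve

Unsatisfiable — no assignment works.

Case door = True:
  (¬door ∨ ¬valve) forces valve = False.
  (¬heat ∨ valve) forces heat = False.
  Clause (¬door ∨ heat) is falsified — contradiction.
Case door = False:
  Clause (door) is falsified — contradiction.
Both cases fail, so the formula is unsatisfiable.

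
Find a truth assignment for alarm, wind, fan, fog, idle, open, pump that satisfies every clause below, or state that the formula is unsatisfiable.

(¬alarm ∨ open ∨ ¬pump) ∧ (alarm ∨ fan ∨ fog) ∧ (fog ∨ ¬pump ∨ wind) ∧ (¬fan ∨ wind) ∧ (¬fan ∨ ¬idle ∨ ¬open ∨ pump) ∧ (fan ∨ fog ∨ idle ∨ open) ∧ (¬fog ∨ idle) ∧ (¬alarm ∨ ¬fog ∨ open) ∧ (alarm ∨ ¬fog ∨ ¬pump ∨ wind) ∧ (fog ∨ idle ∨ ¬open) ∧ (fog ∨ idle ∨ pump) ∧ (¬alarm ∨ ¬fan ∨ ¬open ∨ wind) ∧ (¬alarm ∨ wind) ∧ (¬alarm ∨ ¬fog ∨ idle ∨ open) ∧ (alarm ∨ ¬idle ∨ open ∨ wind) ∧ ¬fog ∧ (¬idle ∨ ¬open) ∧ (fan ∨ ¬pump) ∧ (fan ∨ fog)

Unit clause (¬fog) forces fog = False.
In (fan ∨ fog) only fan is left, so fan = True.
In (¬fan ∨ wind) only wind is left, so wind = True.
Set alarm = False.
Set idle = False.
  then (fog ∨ idle ∨ ¬open) forces open = False.
  then (fog ∨ idle ∨ pump) forces pump = True.
All clauses satisfied.

alarm: False, wind: True, fan: True, fog: False, idle: False, open: False, pump: True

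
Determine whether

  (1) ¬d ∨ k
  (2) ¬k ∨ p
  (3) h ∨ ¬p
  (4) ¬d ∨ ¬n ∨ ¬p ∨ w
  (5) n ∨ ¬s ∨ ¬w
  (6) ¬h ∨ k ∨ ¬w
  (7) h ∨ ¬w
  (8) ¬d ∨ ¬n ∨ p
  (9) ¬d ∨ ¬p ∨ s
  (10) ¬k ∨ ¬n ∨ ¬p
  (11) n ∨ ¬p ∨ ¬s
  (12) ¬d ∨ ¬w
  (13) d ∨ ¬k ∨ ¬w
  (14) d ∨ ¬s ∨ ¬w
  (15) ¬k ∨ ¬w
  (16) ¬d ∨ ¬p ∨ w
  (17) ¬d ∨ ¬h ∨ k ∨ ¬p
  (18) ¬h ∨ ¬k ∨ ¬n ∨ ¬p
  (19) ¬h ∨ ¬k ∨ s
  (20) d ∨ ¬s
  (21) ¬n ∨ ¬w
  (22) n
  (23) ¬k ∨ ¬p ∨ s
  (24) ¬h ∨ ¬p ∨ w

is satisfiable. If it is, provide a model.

Unit clause (n) forces n = True.
In (¬n ∨ ¬w) only ¬w is left, so w = False.
Try p = True:
  (h ∨ ¬p) forces h = True.
  clause (¬h ∨ ¬p ∨ w) is falsified — backtrack.
So p = False.
  then (¬k ∨ p) forces k = False.
  then (¬d ∨ ¬n ∨ p) forces d = False.
  then (d ∨ ¬s) forces s = False.
Set h = False.
All clauses satisfied.

n = True; p = False; h = False; k = False; w = False; s = False; d = False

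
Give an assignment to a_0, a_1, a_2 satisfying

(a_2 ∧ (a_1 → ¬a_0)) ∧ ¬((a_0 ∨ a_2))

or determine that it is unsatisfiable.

Case a_2 = True: the conjunct ¬((a_0 ∨ a_2)) becomes ¬((a_0 ∨ True)) = False.
Case a_2 = False: the conjunct a_2 is False.
Both cases fail — unsatisfiable.

Unsatisfiable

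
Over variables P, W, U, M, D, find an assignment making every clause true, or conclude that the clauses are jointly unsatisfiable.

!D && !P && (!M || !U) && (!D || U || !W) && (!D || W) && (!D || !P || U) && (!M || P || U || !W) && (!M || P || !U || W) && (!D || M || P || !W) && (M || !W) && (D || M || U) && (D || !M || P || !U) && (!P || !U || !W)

Unit clause (!D) forces D = False.
Unit clause (!P) forces P = False.
Try W = True:
  (M || !W) forces M = True.
  (!M || !U) forces U = False.
  clause (!M || P || U || !W) is falsified — backtrack.
So W = False.
Set U = False.
  then (D || M || U) forces M = True.
All clauses satisfied.

P=F; W=F; U=F; M=T; D=F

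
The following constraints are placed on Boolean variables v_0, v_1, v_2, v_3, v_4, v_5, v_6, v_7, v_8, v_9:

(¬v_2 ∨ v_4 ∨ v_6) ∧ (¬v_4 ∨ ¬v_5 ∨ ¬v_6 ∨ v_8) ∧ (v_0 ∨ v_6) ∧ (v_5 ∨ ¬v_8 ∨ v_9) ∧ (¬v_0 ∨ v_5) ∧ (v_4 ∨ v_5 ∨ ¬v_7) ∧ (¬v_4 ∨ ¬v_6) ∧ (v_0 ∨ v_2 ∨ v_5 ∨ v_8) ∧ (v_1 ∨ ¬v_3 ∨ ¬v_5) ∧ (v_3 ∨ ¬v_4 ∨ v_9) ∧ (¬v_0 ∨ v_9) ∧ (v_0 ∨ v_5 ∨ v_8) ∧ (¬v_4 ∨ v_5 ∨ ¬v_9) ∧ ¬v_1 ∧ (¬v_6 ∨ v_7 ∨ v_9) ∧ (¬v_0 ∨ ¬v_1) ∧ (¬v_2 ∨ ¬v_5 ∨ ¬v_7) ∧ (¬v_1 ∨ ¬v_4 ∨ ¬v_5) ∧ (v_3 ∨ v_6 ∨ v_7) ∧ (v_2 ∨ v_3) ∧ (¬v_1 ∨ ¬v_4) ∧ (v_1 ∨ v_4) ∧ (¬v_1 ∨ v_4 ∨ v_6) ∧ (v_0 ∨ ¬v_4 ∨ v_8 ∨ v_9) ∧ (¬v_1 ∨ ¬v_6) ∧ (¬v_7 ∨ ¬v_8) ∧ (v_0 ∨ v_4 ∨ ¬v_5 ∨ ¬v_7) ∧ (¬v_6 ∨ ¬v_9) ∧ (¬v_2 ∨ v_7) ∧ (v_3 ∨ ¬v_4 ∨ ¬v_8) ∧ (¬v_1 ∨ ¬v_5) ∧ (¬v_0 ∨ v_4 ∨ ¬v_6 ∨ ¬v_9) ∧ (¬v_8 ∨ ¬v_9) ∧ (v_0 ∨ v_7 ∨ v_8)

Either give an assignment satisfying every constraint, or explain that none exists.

Case v_1 = True:
  Clause (¬v_1) is falsified — contradiction.
Case v_1 = False:
  (v_1 ∨ v_4) forces v_4 = True.
  (¬v_4 ∨ ¬v_6) forces v_6 = False.
  (v_0 ∨ v_6) forces v_0 = True.
  (¬v_0 ∨ v_5) forces v_5 = True.
  (v_1 ∨ ¬v_3 ∨ ¬v_5) forces v_3 = False.
  (v_3 ∨ ¬v_4 ∨ v_9) forces v_9 = True.
  (v_3 ∨ v_6 ∨ v_7) forces v_7 = True.
  (¬v_2 ∨ ¬v_5 ∨ ¬v_7) forces v_2 = False.
  Clause (v_2 ∨ v_3) is falsified — contradiction.
Both cases fail, so the formula is unsatisfiable.

No satisfying assignment exists.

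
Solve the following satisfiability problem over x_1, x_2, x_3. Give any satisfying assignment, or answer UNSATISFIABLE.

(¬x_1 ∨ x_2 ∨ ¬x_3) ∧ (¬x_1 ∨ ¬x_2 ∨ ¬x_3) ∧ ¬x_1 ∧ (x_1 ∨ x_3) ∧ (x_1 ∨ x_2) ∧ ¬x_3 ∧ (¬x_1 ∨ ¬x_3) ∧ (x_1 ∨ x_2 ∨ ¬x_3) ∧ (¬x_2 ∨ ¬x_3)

Case x_1 = True:
  Clause (¬x_1) is falsified — contradiction.
Case x_1 = False:
  (x_1 ∨ x_3) forces x_3 = True.
  Clause (¬x_3) is falsified — contradiction.
Both cases fail, so the formula is unsatisfiable.

Unsatisfiable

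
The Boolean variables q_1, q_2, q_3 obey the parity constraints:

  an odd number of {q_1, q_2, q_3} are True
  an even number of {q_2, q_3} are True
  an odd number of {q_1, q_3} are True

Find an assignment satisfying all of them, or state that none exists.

q_1 = True, q_2 = False, q_3 = False

{q_1, q_2, q_3}: 1 true → odd ✓
{q_2, q_3}: 0 true → even ✓
{q_1, q_3}: 1 true → odd ✓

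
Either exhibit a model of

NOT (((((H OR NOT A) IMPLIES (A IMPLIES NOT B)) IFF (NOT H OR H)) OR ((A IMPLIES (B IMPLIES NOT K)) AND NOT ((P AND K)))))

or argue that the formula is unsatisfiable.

H: True; P: True; B: True; K: True; A: True

  NOT (((((H OR NOT A) IMPLIES (A IMPLIES NOT B)) IFF (NOT H OR H)) OR ((A IMPLIES (B IMPLIES NOT K)) AND NOT ((P AND K))))) = True
    (((H OR NOT A) IMPLIES (A IMPLIES NOT B)) IFF (NOT H OR H)) OR ((A IMPLIES (B IMPLIES NOT K)) AND NOT ((P AND K))) = False
      ((H OR NOT A) IMPLIES (A IMPLIES NOT B)) IFF (NOT H OR H) = False
        (H OR NOT A) IMPLIES (A IMPLIES NOT B) = False
          H OR NOT A = True
            NOT A = False
          A IMPLIES NOT B = False
            NOT B = False
        NOT H OR H = True
          NOT H = False
      (A IMPLIES (B IMPLIES NOT K)) AND NOT ((P AND K)) = False
        A IMPLIES (B IMPLIES NOT K) = False
          B IMPLIES NOT K = False
            NOT K = False
        NOT ((P AND K)) = False
          P AND K = True
The formula evaluates to True.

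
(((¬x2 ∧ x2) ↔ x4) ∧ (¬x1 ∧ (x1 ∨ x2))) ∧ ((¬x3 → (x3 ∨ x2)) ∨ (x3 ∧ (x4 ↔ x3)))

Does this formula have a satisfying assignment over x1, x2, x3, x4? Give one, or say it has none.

x1=F; x2=T; x3=T; x4=F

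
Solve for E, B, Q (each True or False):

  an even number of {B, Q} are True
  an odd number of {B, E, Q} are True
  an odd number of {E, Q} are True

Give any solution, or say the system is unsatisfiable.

E = True, B = False, Q = False

{B, Q}: 0 true → even ✓
{B, E, Q}: 1 true → odd ✓
{E, Q}: 1 true → odd ✓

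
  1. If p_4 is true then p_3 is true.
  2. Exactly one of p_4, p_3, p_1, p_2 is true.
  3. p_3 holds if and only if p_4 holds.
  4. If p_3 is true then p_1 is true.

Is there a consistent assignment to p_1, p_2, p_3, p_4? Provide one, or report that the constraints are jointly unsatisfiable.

p_1: True; p_2: False; p_3: False; p_4: False

  (1) p_4=F ⇒ p_3: vacuous ✓
  (2) {p_4, p_3, p_1, p_2}: 1 true — exactly one ✓
  (3) p_3=F, p_4=F — same ✓
  (4) p_3=F ⇒ p_1: vacuous ✓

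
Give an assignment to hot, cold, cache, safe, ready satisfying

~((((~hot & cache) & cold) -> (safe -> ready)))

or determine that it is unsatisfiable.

hot: False, cold: True, cache: True, safe: True, ready: False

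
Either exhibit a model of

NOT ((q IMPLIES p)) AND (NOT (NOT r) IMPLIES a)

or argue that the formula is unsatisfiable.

p=F, a=T, r=T, q=T

  NOT ((q IMPLIES p)) = True
    q IMPLIES p = False
  NOT (NOT r) IMPLIES a = True
    NOT (NOT r) = True
      NOT r = False
Both conjuncts True, so the formula holds.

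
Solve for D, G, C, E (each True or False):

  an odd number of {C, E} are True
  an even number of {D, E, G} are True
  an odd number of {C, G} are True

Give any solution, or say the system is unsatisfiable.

D: False, G: False, C: True, E: False

{C, E}: 1 true → odd ✓
{D, E, G}: 0 true → even ✓
{C, G}: 1 true → odd ✓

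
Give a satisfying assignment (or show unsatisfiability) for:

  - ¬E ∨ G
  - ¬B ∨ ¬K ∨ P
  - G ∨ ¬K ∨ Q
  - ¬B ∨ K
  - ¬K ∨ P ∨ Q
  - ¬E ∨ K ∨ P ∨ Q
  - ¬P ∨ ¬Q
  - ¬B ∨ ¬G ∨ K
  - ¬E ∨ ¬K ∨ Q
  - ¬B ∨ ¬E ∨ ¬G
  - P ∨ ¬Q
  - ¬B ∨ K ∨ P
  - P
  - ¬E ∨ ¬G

Unit clause (P) forces P = True.
In (¬P ∨ ¬Q) only ¬Q is left, so Q = False.
Set K = True.
  then (G ∨ ¬K ∨ Q) forces G = True.
  then (¬E ∨ ¬K ∨ Q) forces E = False.
Set B = True.
All clauses satisfied.

K = True, E = False, B = True, G = True, P = True, Q = False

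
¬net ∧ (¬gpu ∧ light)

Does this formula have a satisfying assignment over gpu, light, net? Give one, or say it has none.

gpu = False, light = True, net = False

  ¬net = True
  ¬gpu ∧ light = True
    ¬gpu = True
Both conjuncts True, so the formula holds.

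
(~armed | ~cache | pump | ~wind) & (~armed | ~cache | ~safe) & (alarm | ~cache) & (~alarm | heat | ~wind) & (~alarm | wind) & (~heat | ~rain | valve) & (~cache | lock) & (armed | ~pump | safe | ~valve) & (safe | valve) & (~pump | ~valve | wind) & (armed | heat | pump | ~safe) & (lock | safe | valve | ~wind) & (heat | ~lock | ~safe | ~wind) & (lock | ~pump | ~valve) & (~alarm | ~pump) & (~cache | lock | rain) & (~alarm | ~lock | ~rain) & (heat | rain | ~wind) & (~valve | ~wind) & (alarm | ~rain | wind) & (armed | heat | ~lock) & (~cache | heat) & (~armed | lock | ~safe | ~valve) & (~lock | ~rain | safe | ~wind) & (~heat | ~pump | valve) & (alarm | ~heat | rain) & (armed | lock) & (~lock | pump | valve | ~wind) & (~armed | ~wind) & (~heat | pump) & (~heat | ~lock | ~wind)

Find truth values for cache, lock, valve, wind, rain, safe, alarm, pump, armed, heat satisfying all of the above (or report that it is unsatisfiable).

cache: False, lock: True, valve: True, wind: False, rain: False, safe: True, alarm: False, pump: False, armed: True, heat: False

Try cache = True:
  (alarm | ~cache) forces alarm = True.
  (~alarm | wind) forces wind = True.
  (~alarm | heat | ~wind) forces heat = True.
  (~cache | lock) forces lock = True.
  clause (~heat | ~lock | ~wind) is falsified — backtrack.
So cache = False.
Set lock = True.
Set valve = True.
  then (~valve | ~wind) forces wind = False.
  then (~alarm | wind) forces alarm = False.
  then (~pump | ~valve | wind) forces pump = False.
  then (alarm | ~rain | wind) forces rain = False.
  then (alarm | ~heat | rain) forces heat = False.
  then (armed | heat | ~lock) forces armed = True.
Set safe = True.
All clauses satisfied.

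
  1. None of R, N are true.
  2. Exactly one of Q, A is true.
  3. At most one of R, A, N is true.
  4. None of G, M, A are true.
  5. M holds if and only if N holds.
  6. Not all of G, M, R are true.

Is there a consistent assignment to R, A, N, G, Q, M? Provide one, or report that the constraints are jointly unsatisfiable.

R=F, A=F, N=F, G=F, Q=T, M=F

  (1) {R, N}: 0 true — none ✓
  (2) {Q, A}: 1 true — exactly one ✓
  (3) {R, A, N}: 0 true — at most one ✓
  (4) {G, M, A}: 0 true — none ✓
  (5) M=F, N=F — same ✓
  (6) {G, M, R}: 0/3 true — not all ✓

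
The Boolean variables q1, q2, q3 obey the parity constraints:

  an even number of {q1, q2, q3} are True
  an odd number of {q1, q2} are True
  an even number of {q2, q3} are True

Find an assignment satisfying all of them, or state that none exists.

q1: False, q2: True, q3: True

{q1, q2, q3}: 2 true → even ✓
{q1, q2}: 1 true → odd ✓
{q2, q3}: 2 true → even ✓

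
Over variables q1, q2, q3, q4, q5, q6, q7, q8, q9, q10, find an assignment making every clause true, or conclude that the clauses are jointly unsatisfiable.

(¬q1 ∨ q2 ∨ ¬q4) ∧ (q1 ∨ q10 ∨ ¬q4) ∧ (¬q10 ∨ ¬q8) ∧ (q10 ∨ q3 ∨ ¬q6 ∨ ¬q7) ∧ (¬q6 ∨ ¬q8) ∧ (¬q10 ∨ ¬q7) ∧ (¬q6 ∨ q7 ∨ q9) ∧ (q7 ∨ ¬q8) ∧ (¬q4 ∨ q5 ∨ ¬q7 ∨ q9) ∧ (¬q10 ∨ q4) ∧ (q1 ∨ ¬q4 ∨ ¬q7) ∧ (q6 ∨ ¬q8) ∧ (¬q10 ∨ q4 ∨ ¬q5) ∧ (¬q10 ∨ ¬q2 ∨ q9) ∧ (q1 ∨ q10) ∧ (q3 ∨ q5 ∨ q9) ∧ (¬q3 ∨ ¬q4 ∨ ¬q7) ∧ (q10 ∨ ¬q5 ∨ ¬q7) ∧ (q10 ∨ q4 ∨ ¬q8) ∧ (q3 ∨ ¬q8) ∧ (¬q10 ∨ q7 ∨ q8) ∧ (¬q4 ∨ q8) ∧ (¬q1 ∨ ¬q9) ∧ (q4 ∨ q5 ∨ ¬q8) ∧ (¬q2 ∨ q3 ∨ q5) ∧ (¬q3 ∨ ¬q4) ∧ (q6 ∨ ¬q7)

q1 = True, q2 = True, q3 = True, q4 = False, q5 = True, q6 = False, q7 = False, q8 = False, q9 = False, q10 = False

Try q1 = False:
  (q1 ∨ q10) forces q10 = True.
  (¬q10 ∨ ¬q8) forces q8 = False.
  (¬q10 ∨ ¬q7) forces q7 = False.
  clause (¬q10 ∨ q7 ∨ q8) is falsified — backtrack.
So q1 = True.
  then (¬q1 ∨ ¬q9) forces q9 = False.
Set q2 = True.
  then (¬q10 ∨ ¬q2 ∨ q9) forces q10 = False.
Set q3 = True.
  then (¬q3 ∨ ¬q4) forces q4 = False.
  then (q10 ∨ q4 ∨ ¬q8) forces q8 = False.
Set q5 = True.
  then (q10 ∨ ¬q5 ∨ ¬q7) forces q7 = False.
  then (¬q6 ∨ q7 ∨ q9) forces q6 = False.
All clauses satisfied.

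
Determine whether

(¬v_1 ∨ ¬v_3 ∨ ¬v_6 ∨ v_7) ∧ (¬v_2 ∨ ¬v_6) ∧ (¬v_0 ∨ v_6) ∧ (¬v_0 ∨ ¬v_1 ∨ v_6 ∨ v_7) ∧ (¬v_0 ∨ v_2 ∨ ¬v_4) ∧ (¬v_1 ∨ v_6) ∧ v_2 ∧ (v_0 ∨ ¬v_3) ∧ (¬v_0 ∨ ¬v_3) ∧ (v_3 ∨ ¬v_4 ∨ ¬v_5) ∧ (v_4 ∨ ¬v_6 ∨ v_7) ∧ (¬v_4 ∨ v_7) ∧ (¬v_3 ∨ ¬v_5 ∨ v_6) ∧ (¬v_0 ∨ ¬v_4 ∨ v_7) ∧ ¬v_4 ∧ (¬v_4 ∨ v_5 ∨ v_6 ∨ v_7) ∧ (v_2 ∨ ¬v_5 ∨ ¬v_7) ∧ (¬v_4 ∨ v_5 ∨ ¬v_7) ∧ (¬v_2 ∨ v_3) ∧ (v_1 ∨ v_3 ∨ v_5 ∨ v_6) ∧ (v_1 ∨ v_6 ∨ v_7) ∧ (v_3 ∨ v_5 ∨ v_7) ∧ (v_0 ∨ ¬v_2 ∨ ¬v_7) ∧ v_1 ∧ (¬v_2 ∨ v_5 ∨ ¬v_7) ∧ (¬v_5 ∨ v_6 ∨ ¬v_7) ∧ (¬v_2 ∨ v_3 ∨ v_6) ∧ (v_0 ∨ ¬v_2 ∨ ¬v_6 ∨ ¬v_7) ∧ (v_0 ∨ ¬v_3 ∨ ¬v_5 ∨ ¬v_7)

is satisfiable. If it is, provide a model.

Case v_1 = True:
  (¬v_1 ∨ v_6) forces v_6 = True.
  (¬v_2 ∨ ¬v_6) forces v_2 = False.
  Clause (v_2) is falsified — contradiction.
Case v_1 = False:
  Clause (v_1) is falsified — contradiction.
Both cases fail, so the formula is unsatisfiable.

Unsatisfiable — no assignment works.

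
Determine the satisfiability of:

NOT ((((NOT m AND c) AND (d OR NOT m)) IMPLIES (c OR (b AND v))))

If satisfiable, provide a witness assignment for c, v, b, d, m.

Case c = True: the formula becomes NOT (((NOT m AND (d OR NOT m)) IMPLIES True)) = False.
Case c = False: the formula becomes NOT ((False IMPLIES (b AND v))) = False.
Both cases fail — unsatisfiable.

No satisfying assignment exists.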